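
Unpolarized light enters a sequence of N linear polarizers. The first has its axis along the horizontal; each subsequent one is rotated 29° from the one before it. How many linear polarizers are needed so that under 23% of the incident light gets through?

First polarizer halves the unpolarized light: factor 1/2.
Each further stage multiplies by cos²(29°) = 0.765.
After N polarizers: T = 0.5·0.765^(N−1). Require T < 0.23 ⇒ N−1 > ln(0.23/0.5)/ln(0.765) = 2.90, so N−1 ≥ 3 and N = 4.
Check: N=4 gives T = 0.2238 < 0.23; N=3 gives T = 0.2926.

N = 4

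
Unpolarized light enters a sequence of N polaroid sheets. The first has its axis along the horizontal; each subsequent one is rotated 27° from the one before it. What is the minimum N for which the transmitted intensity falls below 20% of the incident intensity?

First polarizer halves the unpolarized light: factor 1/2.
Each further stage multiplies by cos²(27°) = 0.7939.
After N polarizers: T = 0.5·0.7939^(N−1). Require T < 0.20 ⇒ N−1 > ln(0.20/0.5)/ln(0.7939) = 3.97, so N−1 ≥ 4 and N = 5.
Check: N=5 gives T = 0.1986 < 0.20; N=4 gives T = 0.2502.

N = 5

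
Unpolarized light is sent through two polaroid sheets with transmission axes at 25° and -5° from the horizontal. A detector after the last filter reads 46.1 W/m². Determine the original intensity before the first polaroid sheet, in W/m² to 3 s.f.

I₀ ≈ 123 W/m²

Unpolarized light through the first polarizer → I₁ = ½ I₀, now polarized at 25°.
I₂ = I₁ cos²(-5° − 25°) = 0.5 I₀ · cos²(30°) = 0.375 I₀.
So 46.1 W/m² = 0.375 I₀, giving I₀ = 46.1/0.375 = 122.9 W/m².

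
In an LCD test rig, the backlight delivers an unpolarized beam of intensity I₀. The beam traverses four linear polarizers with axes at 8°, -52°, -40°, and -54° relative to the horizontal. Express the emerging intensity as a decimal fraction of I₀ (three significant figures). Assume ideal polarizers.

Unpolarized light through the first polarizer → I₁ = ½ I₀, now polarized at 8°.
I₂ = I₁ cos²(-52° − 8°) = 0.5 I₀ · cos²(60°) = 0.125 I₀.
I₃ = I₂ cos²(-40° + 52°) = 0.125 I₀ · cos²(12°) = 0.1196 I₀.
I₄ = I₃ cos²(-54° + 40°) = 0.1196 I₀ · cos²(14°) = 0.1126 I₀.
Transmitted fraction = 0.1126.

≈ 0.113 I₀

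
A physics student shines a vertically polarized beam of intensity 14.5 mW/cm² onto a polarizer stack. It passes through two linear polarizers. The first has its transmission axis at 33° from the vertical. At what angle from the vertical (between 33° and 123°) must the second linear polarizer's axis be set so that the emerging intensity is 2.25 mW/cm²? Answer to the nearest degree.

By Malus's law, I₁ = I₀ cos²(33° − 0°) = I₀ cos²(33°) = 0.7034 I₀.
Target fraction: 2.25 / 14.5 mW/cm² = 0.1552 of I₀.
Need I₂/I₀ = 0.1552, so cos²(θ − 33°) = 0.1552 / 0.7034 = 0.2206.
θ − 33° = arccos(√0.2206) = 62.0°, giving θ ≈ 33 + 62.0 = 95.0°.

θ ≈ 95°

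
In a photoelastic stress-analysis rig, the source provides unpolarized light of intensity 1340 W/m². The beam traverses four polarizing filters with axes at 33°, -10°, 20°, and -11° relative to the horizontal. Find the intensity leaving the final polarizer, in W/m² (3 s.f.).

I ≈ 197 W/m²

Unpolarized light through the first polarizer → I₁ = 1340 W/m²/2 = 670 W/m², polarized at 33°.
I₂ = I₁ · cos²(43°) = 670 · 0.5349 = 358.4 W/m².
I₃ = I₂ · cos²(30°) = 358.4 · 0.75 = 268.8 W/m².
I₄ = I₃ · cos²(31°) = 268.8 · 0.7347 = 197.5 W/m².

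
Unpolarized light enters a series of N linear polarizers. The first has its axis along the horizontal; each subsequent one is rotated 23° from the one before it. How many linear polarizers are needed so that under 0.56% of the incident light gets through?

First polarizer halves the unpolarized light: factor 1/2.
Each further stage multiplies by cos²(23°) = 0.8473.
After N polarizers: T = 0.5·0.8473^(N−1). Require T < 0.0056 ⇒ N−1 > ln(0.0056/0.5)/ln(0.8473) = 27.11, so N−1 ≥ 28 and N = 29.
Check: N=29 gives T = 0.004835 < 0.0056; N=28 gives T = 0.005707.

N = 29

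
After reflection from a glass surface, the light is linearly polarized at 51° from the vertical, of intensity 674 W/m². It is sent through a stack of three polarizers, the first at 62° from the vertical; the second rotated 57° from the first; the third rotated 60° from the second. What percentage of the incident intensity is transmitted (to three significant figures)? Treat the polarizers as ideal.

≈ 7.15%

By Malus's law, I₁ = 674 W/m² · cos²(11°) = 649.5 W/m².
I₂ = I₁ · cos²(57°) = 649.5 · 0.2966 = 192.7 W/m².
I₃ = I₂ · cos²(60°) = 192.7 · 0.25 = 48.16 W/m².
That is 7.146% of the incident intensity.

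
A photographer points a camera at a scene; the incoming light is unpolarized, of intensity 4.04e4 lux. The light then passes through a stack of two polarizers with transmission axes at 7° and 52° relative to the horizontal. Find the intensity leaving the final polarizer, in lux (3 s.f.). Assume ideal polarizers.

Unpolarized light through the first polarizer → I₁ = 4.04e4 lux/2 = 2.02e+04 lux, polarized at 7°.
I₂ = I₁ · cos²(45°) = 2.02e+04 · 0.5 = 1.01e+04 lux.

I ≈ 1.01e4 lux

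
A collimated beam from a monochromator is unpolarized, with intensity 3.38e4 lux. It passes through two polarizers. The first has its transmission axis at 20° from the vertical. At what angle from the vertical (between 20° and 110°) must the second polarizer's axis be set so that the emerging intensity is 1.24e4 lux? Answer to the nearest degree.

θ ≈ 51°

Unpolarized light through the first polarizer → I₁ = ½ I₀, now polarized at 20°.
Target fraction: 1.24e4 / 3.38e4 lux = 0.3669 of I₀.
Need I₂/I₀ = 0.3669, so cos²(θ − 20°) = 0.3669 / 0.5 = 0.7337.
θ − 20° = arccos(√0.7337) = 31.1°, giving θ ≈ 20 + 31.1 = 51.1°.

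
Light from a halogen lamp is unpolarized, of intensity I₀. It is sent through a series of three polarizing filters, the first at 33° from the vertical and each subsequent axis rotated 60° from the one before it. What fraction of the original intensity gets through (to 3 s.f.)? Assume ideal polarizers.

Unpolarized light through the first polarizer → I₁ = ½ I₀, now polarized at 33°.
I₂ = I₁ cos²(60°) = 0.5 · 0.25 I₀ = 0.125 I₀.
I₃ = I₂ cos²(60°) = 0.125 · 0.25 I₀ = 0.03125 I₀.
Transmitted fraction = 0.03125.

≈ 0.0313 I₀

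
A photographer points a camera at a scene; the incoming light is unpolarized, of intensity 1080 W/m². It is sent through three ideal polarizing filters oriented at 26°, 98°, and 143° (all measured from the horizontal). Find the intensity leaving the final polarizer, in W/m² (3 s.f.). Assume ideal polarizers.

I ≈ 25.8 W/m²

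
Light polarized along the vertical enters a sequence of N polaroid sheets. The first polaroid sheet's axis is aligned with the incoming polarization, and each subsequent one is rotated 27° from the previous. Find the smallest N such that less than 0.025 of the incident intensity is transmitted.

N = 17

First polarizer is aligned with the polarization: full transmission.
Each further stage multiplies by cos²(27°) = 0.7939.
After N polarizers: T = 0.7939^(N−1). Require T < 0.025 ⇒ N−1 > ln(0.025)/ln(0.7939) = 15.98, so N−1 ≥ 16 and N = 17.
Check: N=17 gives T = 0.0249 < 0.025; N=16 gives T = 0.03136.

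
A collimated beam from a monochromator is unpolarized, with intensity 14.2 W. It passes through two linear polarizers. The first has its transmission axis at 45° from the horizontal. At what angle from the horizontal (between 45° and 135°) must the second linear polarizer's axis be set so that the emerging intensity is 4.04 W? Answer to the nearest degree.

θ ≈ 86°

Unpolarized light through the first polarizer → I₁ = ½ I₀, now polarized at 45°.
Target fraction: 4.04 / 14.2 W = 0.2845 of I₀.
Need I₂/I₀ = 0.2845, so cos²(θ − 45°) = 0.2845 / 0.5 = 0.569.
θ − 45° = arccos(√0.569) = 41.0°, giving θ ≈ 45 + 41.0 = 86.0°.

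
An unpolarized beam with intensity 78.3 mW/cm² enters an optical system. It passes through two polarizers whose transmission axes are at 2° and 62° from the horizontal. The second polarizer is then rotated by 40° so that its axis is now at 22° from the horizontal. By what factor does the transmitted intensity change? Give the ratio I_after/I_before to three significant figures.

I_new/I_old ≈ 3.53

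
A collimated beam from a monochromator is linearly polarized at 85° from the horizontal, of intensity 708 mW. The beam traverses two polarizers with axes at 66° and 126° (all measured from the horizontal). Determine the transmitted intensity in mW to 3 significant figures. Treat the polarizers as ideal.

I ≈ 158 mW

By Malus's law, I₁ = 708 mW · cos²(19°) = 633 mW.
I₂ = I₁ · cos²(60°) = 633 · 0.25 = 158.2 mW.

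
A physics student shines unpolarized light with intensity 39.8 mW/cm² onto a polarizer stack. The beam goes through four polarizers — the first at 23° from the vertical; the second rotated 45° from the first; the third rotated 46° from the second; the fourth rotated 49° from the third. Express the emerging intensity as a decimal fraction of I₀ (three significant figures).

Unpolarized light through the first polarizer → I₁ = 39.8 mW/cm²/2 = 19.9 mW/cm², polarized at 23°.
I₂ = I₁ · cos²(45°) = 19.9 · 0.5 = 9.95 mW/cm².
I₃ = I₂ · cos²(46°) = 9.95 · 0.4826 = 4.801 mW/cm².
I₄ = I₃ · cos²(49°) = 4.801 · 0.4304 = 2.067 mW/cm².
Transmitted fraction = 0.05192.

I/I₀ ≈ 0.0519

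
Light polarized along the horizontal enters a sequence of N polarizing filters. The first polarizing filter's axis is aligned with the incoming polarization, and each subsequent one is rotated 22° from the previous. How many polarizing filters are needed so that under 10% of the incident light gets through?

N = 17

First polarizer is aligned with the polarization: full transmission.
Each further stage multiplies by cos²(22°) = 0.8597.
After N polarizers: T = 0.8597^(N−1). Require T < 0.10 ⇒ N−1 > ln(0.10)/ln(0.8597) = 15.23, so N−1 ≥ 16 and N = 17.
Check: N=17 gives T = 0.08898 < 0.10; N=16 gives T = 0.1035.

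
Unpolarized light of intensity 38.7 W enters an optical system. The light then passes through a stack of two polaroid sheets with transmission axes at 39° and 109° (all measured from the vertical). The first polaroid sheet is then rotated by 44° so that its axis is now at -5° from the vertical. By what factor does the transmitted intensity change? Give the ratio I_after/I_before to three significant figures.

I_new/I_old ≈ 1.41

Before rotation:
Unpolarized light through the first polarizer → I₁ = ½ I₀, now polarized at 39°.
I₂ = I₁ cos²(109° − 39°) = 0.5 I₀ · cos²(70°) = 0.05849 I₀.
After rotation:
Unpolarized light through the first polarizer → I₁ = ½ I₀, now polarized at -5°.
Angle between axes 1 and 2: 66°. I₂ = 0.5 I₀ · cos²(66°) = 0.08272 I₀.
Ratio = 0.08272 / 0.05849 = 1.414.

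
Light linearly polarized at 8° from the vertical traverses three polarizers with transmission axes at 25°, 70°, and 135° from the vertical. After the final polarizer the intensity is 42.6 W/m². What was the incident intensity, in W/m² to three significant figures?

By Malus's law, I₁ = I₀ cos²(25° − 8°) = I₀ cos²(17°) = 0.9145 I₀.
I₂ = I₁ cos²(70° − 25°) = 0.9145 I₀ · cos²(45°) = 0.4573 I₀.
I₃ = I₂ cos²(135° − 70°) = 0.4573 I₀ · cos²(65°) = 0.08167 I₀.
So 42.6 W/m² = 0.08167 I₀, giving I₀ = 42.6/0.08167 = 521.6 W/m².

I₀ ≈ 522 W/m²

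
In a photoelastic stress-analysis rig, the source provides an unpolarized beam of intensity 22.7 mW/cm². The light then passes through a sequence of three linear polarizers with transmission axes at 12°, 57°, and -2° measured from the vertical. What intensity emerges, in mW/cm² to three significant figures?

I ≈ 1.51 mW/cm²

Unpolarized light through the first polarizer → I₁ = 22.7 mW/cm²/2 = 11.35 mW/cm², polarized at 12°.
I₂ = I₁ · cos²(45°) = 11.35 · 0.5 = 5.675 mW/cm².
I₃ = I₂ · cos²(59°) = 5.675 · 0.2653 = 1.505 mW/cm².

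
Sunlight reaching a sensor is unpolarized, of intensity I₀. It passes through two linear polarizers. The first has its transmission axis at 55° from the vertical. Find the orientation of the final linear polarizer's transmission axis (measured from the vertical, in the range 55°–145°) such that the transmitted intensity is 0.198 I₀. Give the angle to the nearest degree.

Unpolarized light through the first polarizer → I₁ = ½ I₀, now polarized at 55°.
Need I₂/I₀ = 0.198, so cos²(θ − 55°) = 0.198 / 0.5 = 0.396.
θ − 55° = arccos(√0.396) = 51.0°, giving θ ≈ 55 + 51.0 = 106.0°.

θ ≈ 106°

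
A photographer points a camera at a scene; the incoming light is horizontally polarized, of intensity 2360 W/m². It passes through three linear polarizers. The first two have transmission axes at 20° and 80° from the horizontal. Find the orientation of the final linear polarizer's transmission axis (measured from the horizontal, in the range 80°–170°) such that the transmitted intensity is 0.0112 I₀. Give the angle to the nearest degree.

I₁ = I₀ cos²(20° − 0°) = I₀ cos²(20°) = 0.883 I₀.
I₂ = I₁ cos²(80° − 20°) = 0.883 I₀ · cos²(60°) = 0.2208 I₀.
Need I₃/I₀ = 0.0112, so cos²(θ − 80°) = 0.0112 / 0.2208 = 0.05073.
θ − 80° = arccos(√0.05073) = 77.0°, giving θ ≈ 80 + 77.0 = 157.0°.

θ ≈ 157°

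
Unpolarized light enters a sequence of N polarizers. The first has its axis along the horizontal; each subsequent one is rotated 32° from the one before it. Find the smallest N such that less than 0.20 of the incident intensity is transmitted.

First polarizer halves the unpolarized light: factor 1/2.
Each further stage multiplies by cos²(32°) = 0.7192.
After N polarizers: T = 0.5·0.7192^(N−1). Require T < 0.20 ⇒ N−1 > ln(0.20/0.5)/ln(0.7192) = 2.78, so N−1 ≥ 3 and N = 4.
Check: N=4 gives T = 0.186 < 0.20; N=3 gives T = 0.2586.

N = 4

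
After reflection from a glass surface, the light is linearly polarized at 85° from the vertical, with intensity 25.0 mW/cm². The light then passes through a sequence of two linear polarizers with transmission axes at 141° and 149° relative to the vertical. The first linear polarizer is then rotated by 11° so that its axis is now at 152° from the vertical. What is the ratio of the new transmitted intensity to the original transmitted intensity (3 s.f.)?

Before rotation:
By Malus's law, I₁ = I₀ cos²(141° − 85°) = I₀ cos²(56°) = 0.3127 I₀.
I₂ = I₁ cos²(149° − 141°) = 0.3127 I₀ · cos²(8°) = 0.3066 I₀.
After rotation:
I₁ = I₀ cos²(152° − 85°) = I₀ cos²(67°) = 0.1527 I₀.
I₂ = I₁ cos²(149° − 152°) = 0.1527 I₀ · cos²(3°) = 0.1523 I₀.
Ratio = 0.1523 / 0.3066 = 0.4965.

I_new/I_old ≈ 0.497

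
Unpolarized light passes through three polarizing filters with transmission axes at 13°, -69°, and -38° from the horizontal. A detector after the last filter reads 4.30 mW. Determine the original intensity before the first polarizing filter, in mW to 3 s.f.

I₀ ≈ 604 mW

Unpolarized light through the first polarizer → I₁ = ½ I₀, now polarized at 13°.
I₂ = I₁ cos²(-69° − 13°) = 0.5 I₀ · cos²(82°) = 0.009685 I₀.
I₃ = I₂ cos²(-38° + 69°) = 0.009685 I₀ · cos²(31°) = 0.007116 I₀.
So 4.30 mW = 0.007116 I₀, giving I₀ = 4.30/0.007116 = 604.3 mW.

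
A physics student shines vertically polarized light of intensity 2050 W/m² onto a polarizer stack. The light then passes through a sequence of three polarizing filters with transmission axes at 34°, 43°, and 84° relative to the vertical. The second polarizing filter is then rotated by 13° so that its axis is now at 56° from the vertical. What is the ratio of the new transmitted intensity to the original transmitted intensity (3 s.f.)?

I_new/I_old ≈ 1.21

Before rotation:
By Malus's law, I₁ = I₀ cos²(34° − 0°) = I₀ cos²(34°) = 0.6873 I₀.
I₂ = I₁ cos²(43° − 34°) = 0.6873 I₀ · cos²(9°) = 0.6705 I₀.
I₃ = I₂ cos²(84° − 43°) = 0.6705 I₀ · cos²(41°) = 0.3819 I₀.
After rotation:
I₁ = I₀ cos²(34° − 0°) = I₀ cos²(34°) = 0.6873 I₀.
I₂ = I₁ cos²(56° − 34°) = 0.6873 I₀ · cos²(22°) = 0.5909 I₀.
I₃ = I₂ cos²(84° − 56°) = 0.5909 I₀ · cos²(28°) = 0.4606 I₀.
Ratio = 0.4606 / 0.3819 = 1.206.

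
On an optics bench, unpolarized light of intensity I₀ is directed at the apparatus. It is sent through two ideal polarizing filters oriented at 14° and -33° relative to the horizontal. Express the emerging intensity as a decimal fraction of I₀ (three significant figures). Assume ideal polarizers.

≈ 0.233 I₀

Unpolarized light through the first polarizer → I₁ = ½ I₀, now polarized at 14°.
I₂ = I₁ cos²(-33° − 14°) = 0.5 I₀ · cos²(47°) = 0.2326 I₀.
Transmitted fraction = 0.2326.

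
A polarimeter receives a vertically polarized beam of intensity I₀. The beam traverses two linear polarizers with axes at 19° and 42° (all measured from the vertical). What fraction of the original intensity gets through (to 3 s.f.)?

≈ 0.758 I₀

By Malus's law, I₁ = I₀ cos²(19° − 0°) = I₀ cos²(19°) = 0.894 I₀.
I₂ = I₁ cos²(42° − 19°) = 0.894 I₀ · cos²(23°) = 0.7575 I₀.
Transmitted fraction = 0.7575.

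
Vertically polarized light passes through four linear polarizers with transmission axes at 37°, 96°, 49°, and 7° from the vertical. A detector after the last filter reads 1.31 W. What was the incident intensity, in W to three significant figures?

I₁ = I₀ cos²(37° − 0°) = I₀ cos²(37°) = 0.6378 I₀.
I₂ = I₁ cos²(96° − 37°) = 0.6378 I₀ · cos²(59°) = 0.1692 I₀.
I₃ = I₂ cos²(49° − 96°) = 0.1692 I₀ · cos²(47°) = 0.07869 I₀.
I₄ = I₃ cos²(7° − 49°) = 0.07869 I₀ · cos²(42°) = 0.04346 I₀.
So 1.31 W = 0.04346 I₀, giving I₀ = 1.31/0.04346 = 30.14 W.

I₀ ≈ 30.1 W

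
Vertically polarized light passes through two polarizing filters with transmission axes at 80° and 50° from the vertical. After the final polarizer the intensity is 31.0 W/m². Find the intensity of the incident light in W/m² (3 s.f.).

I₀ ≈ 1370 W/m²

I₁ = I₀ cos²(80° − 0°) = I₀ cos²(80°) = 0.03015 I₀.
I₂ = I₁ cos²(50° − 80°) = 0.03015 I₀ · cos²(30°) = 0.02262 I₀.
So 31.0 W/m² = 0.02262 I₀, giving I₀ = 31.0/0.02262 = 1371 W/m².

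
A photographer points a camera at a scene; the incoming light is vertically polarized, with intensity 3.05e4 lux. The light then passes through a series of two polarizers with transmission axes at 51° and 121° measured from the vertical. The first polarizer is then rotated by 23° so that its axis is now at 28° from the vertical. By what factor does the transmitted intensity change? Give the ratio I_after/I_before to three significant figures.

Before rotation:
I₁ = I₀ cos²(51° − 0°) = I₀ cos²(51°) = 0.396 I₀.
I₂ = I₁ cos²(121° − 51°) = 0.396 I₀ · cos²(70°) = 0.04633 I₀.
After rotation:
I₁ = I₀ cos²(28° − 0°) = I₀ cos²(28°) = 0.7796 I₀.
Angle between axes 1 and 2: 87°. I₂ = 0.7796 I₀ · cos²(87°) = 0.002135 I₀.
Ratio = 0.002135 / 0.04633 = 0.04609.

I_new/I_old ≈ 0.0461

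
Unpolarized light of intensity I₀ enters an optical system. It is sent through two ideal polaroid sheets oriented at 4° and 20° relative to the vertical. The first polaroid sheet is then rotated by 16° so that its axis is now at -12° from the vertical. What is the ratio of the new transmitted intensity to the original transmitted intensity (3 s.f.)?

Before rotation:
Unpolarized light through the first polarizer → I₁ = ½ I₀, now polarized at 4°.
I₂ = I₁ cos²(20° − 4°) = 0.5 I₀ · cos²(16°) = 0.462 I₀.
After rotation:
Unpolarized light through the first polarizer → I₁ = ½ I₀, now polarized at -12°.
I₂ = I₁ cos²(20° + 12°) = 0.5 I₀ · cos²(32°) = 0.3596 I₀.
Ratio = 0.3596 / 0.462 = 0.7783.

I_new/I_old ≈ 0.778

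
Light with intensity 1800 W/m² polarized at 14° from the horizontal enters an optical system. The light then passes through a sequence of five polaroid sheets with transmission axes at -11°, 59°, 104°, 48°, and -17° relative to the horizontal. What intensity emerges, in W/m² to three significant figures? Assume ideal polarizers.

I ≈ 4.83 W/m²

I₁ = 1800 W/m² · cos²(25°) = 1479 W/m².
I₂ = I₁ · cos²(70°) = 1479 · 0.117 = 173 W/m².
I₃ = I₂ · cos²(45°) = 173 · 0.5 = 86.48 W/m².
I₄ = I₃ · cos²(56°) = 86.48 · 0.3127 = 27.04 W/m².
I₅ = I₄ · cos²(65°) = 27.04 · 0.1786 = 4.83 W/m².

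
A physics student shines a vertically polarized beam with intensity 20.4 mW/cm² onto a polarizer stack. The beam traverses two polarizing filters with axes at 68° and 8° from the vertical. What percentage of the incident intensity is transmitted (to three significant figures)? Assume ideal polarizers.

By Malus's law, I₁ = 20.4 mW/cm² · cos²(68°) = 2.863 mW/cm².
I₂ = I₁ · cos²(60°) = 2.863 · 0.25 = 0.7157 mW/cm².
That is 3.508% of the incident intensity.

≈ 3.51%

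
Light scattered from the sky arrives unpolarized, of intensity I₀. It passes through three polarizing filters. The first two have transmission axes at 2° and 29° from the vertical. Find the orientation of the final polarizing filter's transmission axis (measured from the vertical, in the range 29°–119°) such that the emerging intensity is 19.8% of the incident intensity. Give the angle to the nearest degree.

θ ≈ 74°

Unpolarized light through the first polarizer → I₁ = ½ I₀, now polarized at 2°.
I₂ = I₁ cos²(29° − 2°) = 0.5 I₀ · cos²(27°) = 0.3969 I₀.
Need I₃/I₀ = 0.198, so cos²(θ − 29°) = 0.198 / 0.3969 = 0.4988.
θ − 29° = arccos(√0.4988) = 45.1°, giving θ ≈ 29 + 45.1 = 74.1°.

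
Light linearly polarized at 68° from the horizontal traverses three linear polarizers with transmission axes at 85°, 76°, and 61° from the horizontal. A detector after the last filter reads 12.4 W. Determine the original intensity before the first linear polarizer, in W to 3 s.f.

I₀ ≈ 14.9 W

I₁ = I₀ cos²(85° − 68°) = I₀ cos²(17°) = 0.9145 I₀.
I₂ = I₁ cos²(76° − 85°) = 0.9145 I₀ · cos²(9°) = 0.8921 I₀.
I₃ = I₂ cos²(61° − 76°) = 0.8921 I₀ · cos²(15°) = 0.8324 I₀.
So 12.4 W = 0.8324 I₀, giving I₀ = 12.4/0.8324 = 14.9 W.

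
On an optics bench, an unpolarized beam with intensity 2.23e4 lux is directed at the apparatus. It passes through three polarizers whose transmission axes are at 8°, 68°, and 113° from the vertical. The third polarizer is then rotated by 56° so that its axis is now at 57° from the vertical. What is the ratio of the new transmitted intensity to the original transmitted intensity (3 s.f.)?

Before rotation:
Unpolarized light through the first polarizer → I₁ = ½ I₀, now polarized at 8°.
I₂ = I₁ cos²(68° − 8°) = 0.5 I₀ · cos²(60°) = 0.125 I₀.
I₃ = I₂ cos²(113° − 68°) = 0.125 I₀ · cos²(45°) = 0.0625 I₀.
After rotation:
Unpolarized light through the first polarizer → I₁ = ½ I₀, now polarized at 8°.
I₂ = I₁ cos²(68° − 8°) = 0.5 I₀ · cos²(60°) = 0.125 I₀.
I₃ = I₂ cos²(57° − 68°) = 0.125 I₀ · cos²(11°) = 0.1204 I₀.
Ratio = 0.1204 / 0.0625 = 1.927.

I_new/I_old ≈ 1.93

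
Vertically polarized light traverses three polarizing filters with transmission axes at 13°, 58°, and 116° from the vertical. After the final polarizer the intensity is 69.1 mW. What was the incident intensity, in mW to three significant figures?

I₁ = I₀ cos²(13° − 0°) = I₀ cos²(13°) = 0.9494 I₀.
I₂ = I₁ cos²(58° − 13°) = 0.9494 I₀ · cos²(45°) = 0.4747 I₀.
I₃ = I₂ cos²(116° − 58°) = 0.4747 I₀ · cos²(58°) = 0.1333 I₀.
So 69.1 mW = 0.1333 I₀, giving I₀ = 69.1/0.1333 = 518.4 mW.

I₀ ≈ 518 mW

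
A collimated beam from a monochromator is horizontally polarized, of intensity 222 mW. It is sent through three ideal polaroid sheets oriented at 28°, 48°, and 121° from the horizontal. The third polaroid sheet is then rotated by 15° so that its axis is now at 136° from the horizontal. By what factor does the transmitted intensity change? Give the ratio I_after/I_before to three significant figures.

I_new/I_old ≈ 0.0142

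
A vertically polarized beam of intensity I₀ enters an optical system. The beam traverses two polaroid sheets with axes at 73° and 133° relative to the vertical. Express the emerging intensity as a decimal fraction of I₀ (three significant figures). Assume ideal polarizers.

I₁ = I₀ cos²(73° − 0°) = I₀ cos²(73°) = 0.08548 I₀.
I₂ = I₁ cos²(133° − 73°) = 0.08548 I₀ · cos²(60°) = 0.02137 I₀.
Transmitted fraction = 0.02137.

≈ 0.0214 I₀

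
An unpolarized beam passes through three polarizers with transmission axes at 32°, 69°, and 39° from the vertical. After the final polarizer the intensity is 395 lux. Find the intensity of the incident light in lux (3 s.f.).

Unpolarized light through the first polarizer → I₁ = ½ I₀, now polarized at 32°.
I₂ = I₁ cos²(69° − 32°) = 0.5 I₀ · cos²(37°) = 0.3189 I₀.
I₃ = I₂ cos²(39° − 69°) = 0.3189 I₀ · cos²(30°) = 0.2392 I₀.
So 395 lux = 0.2392 I₀, giving I₀ = 395/0.2392 = 1651 lux.

I₀ ≈ 1650 lux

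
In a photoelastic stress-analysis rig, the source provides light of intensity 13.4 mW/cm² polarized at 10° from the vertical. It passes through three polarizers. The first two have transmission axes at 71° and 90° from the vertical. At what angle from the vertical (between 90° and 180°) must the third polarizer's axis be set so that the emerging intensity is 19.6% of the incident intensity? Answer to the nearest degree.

I₁ = I₀ cos²(71° − 10°) = I₀ cos²(61°) = 0.235 I₀.
I₂ = I₁ cos²(90° − 71°) = 0.235 I₀ · cos²(19°) = 0.2101 I₀.
Need I₃/I₀ = 0.196, so cos²(θ − 90°) = 0.196 / 0.2101 = 0.9328.
θ − 90° = arccos(√0.9328) = 15.0°, giving θ ≈ 90 + 15.0 = 105.0°.

θ ≈ 105°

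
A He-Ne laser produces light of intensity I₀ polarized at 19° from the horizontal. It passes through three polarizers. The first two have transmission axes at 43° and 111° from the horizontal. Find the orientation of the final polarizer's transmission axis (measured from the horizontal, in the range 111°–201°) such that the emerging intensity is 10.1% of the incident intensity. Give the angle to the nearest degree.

I₁ = I₀ cos²(43° − 19°) = I₀ cos²(24°) = 0.8346 I₀.
I₂ = I₁ cos²(111° − 43°) = 0.8346 I₀ · cos²(68°) = 0.1171 I₀.
Need I₃/I₀ = 0.101, so cos²(θ − 111°) = 0.101 / 0.1171 = 0.8624.
θ − 111° = arccos(√0.8624) = 21.8°, giving θ ≈ 111 + 21.8 = 132.8°.

θ ≈ 133°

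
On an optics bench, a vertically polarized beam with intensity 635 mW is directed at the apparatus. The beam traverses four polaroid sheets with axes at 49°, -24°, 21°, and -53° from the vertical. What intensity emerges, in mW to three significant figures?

I ≈ 0.888 mW

I₁ = 635 mW · cos²(49°) = 273.3 mW.
I₂ = I₁ · cos²(73°) = 273.3 · 0.08548 = 23.36 mW.
I₃ = I₂ · cos²(45°) = 23.36 · 0.5 = 11.68 mW.
I₄ = I₃ · cos²(74°) = 11.68 · 0.07598 = 0.8875 mW.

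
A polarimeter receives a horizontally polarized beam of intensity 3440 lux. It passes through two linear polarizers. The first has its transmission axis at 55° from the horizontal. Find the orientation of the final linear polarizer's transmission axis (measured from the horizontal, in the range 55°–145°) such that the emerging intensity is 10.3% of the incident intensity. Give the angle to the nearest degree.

θ ≈ 111°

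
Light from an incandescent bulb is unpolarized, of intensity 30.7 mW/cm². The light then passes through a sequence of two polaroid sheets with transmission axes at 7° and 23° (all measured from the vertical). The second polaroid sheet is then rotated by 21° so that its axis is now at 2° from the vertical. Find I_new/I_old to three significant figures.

Before rotation:
Unpolarized light through the first polarizer → I₁ = ½ I₀, now polarized at 7°.
I₂ = I₁ cos²(23° − 7°) = 0.5 I₀ · cos²(16°) = 0.462 I₀.
After rotation:
Unpolarized light through the first polarizer → I₁ = ½ I₀, now polarized at 7°.
I₂ = I₁ cos²(2° − 7°) = 0.5 I₀ · cos²(5°) = 0.4962 I₀.
Ratio = 0.4962 / 0.462 = 1.074.

I_new/I_old ≈ 1.07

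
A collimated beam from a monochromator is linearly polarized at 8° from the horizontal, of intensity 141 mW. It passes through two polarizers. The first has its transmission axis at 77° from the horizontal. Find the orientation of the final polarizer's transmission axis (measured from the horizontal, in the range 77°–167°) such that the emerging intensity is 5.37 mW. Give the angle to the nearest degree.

I₁ = I₀ cos²(77° − 8°) = I₀ cos²(69°) = 0.1284 I₀.
Target fraction: 5.37 / 141 mW = 0.03809 of I₀.
Need I₂/I₀ = 0.03809, so cos²(θ − 77°) = 0.03809 / 0.1284 = 0.2965.
θ − 77° = arccos(√0.2965) = 57.0°, giving θ ≈ 77 + 57.0 = 134.0°.

θ ≈ 134°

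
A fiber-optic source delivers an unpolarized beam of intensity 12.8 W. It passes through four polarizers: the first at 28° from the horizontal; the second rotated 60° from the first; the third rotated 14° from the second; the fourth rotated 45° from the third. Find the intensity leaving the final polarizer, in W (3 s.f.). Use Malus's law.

I ≈ 0.753 W

Unpolarized light through the first polarizer → I₁ = 12.8 W/2 = 6.4 W, polarized at 28°.
I₂ = I₁ · cos²(60°) = 6.4 · 0.25 = 1.6 W.
I₃ = I₂ · cos²(14°) = 1.6 · 0.9415 = 1.506 W.
I₄ = I₃ · cos²(45°) = 1.506 · 0.5 = 0.7532 W.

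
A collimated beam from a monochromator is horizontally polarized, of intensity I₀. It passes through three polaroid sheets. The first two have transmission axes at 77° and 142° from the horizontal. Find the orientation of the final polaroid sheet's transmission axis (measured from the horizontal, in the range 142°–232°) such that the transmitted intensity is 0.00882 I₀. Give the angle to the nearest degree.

By Malus's law, I₁ = I₀ cos²(77° − 0°) = I₀ cos²(77°) = 0.0506 I₀.
I₂ = I₁ cos²(142° − 77°) = 0.0506 I₀ · cos²(65°) = 0.009038 I₀.
Need I₃/I₀ = 0.00882, so cos²(θ − 142°) = 0.00882 / 0.009038 = 0.9759.
θ − 142° = arccos(√0.9759) = 8.9°, giving θ ≈ 142 + 8.9 = 150.9°.

θ ≈ 151°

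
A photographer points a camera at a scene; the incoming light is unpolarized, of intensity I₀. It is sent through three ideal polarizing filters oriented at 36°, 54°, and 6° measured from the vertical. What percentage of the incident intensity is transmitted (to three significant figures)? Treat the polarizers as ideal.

Unpolarized light through the first polarizer → I₁ = ½ I₀, now polarized at 36°.
I₂ = I₁ cos²(54° − 36°) = 0.5 I₀ · cos²(18°) = 0.4523 I₀.
I₃ = I₂ cos²(6° − 54°) = 0.4523 I₀ · cos²(48°) = 0.2025 I₀.
That is 20.25% of the incident intensity.

≈ 20.2%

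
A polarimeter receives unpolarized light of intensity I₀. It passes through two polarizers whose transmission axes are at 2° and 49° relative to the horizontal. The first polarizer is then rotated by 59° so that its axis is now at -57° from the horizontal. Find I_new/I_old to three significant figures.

I_new/I_old ≈ 0.163

Before rotation:
Unpolarized light through the first polarizer → I₁ = ½ I₀, now polarized at 2°.
I₂ = I₁ cos²(49° − 2°) = 0.5 I₀ · cos²(47°) = 0.2326 I₀.
After rotation:
Unpolarized light through the first polarizer → I₁ = ½ I₀, now polarized at -57°.
Angle between axes 1 and 2: 74°. I₂ = 0.5 I₀ · cos²(74°) = 0.03799 I₀.
Ratio = 0.03799 / 0.2326 = 0.1633.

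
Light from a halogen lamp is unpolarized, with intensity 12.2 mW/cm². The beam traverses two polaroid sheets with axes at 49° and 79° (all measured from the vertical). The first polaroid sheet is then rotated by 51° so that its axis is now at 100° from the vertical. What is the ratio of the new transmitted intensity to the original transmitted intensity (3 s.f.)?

I_new/I_old ≈ 1.16

Before rotation:
Unpolarized light through the first polarizer → I₁ = ½ I₀, now polarized at 49°.
I₂ = I₁ cos²(79° − 49°) = 0.5 I₀ · cos²(30°) = 0.375 I₀.
After rotation:
Unpolarized light through the first polarizer → I₁ = ½ I₀, now polarized at 100°.
I₂ = I₁ cos²(79° − 100°) = 0.5 I₀ · cos²(21°) = 0.4358 I₀.
Ratio = 0.4358 / 0.375 = 1.162.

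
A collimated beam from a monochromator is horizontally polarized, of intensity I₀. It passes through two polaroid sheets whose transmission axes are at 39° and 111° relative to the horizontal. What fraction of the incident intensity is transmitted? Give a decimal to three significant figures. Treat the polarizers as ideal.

≈ 0.0577 I₀

I₁ = I₀ cos²(39° − 0°) = I₀ cos²(39°) = 0.604 I₀.
I₂ = I₁ cos²(111° − 39°) = 0.604 I₀ · cos²(72°) = 0.05767 I₀.
Transmitted fraction = 0.05767.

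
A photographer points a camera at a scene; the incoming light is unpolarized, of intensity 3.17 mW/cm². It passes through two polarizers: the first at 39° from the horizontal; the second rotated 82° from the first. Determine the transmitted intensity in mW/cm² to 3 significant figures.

I ≈ 0.0307 mW/cm²

Unpolarized light through the first polarizer → I₁ = 3.17 mW/cm²/2 = 1.585 mW/cm², polarized at 39°.
I₂ = I₁ · cos²(82°) = 1.585 · 0.01937 = 0.0307 mW/cm².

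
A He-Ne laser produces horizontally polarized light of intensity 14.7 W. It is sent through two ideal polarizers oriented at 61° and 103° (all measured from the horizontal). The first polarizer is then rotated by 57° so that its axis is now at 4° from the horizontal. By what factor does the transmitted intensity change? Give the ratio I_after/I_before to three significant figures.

I_new/I_old ≈ 0.188

Before rotation:
I₁ = I₀ cos²(61° − 0°) = I₀ cos²(61°) = 0.235 I₀.
I₂ = I₁ cos²(103° − 61°) = 0.235 I₀ · cos²(42°) = 0.1298 I₀.
After rotation:
I₁ = I₀ cos²(4° − 0°) = I₀ cos²(4°) = 0.9951 I₀.
Angle between axes 1 and 2: 81°. I₂ = 0.9951 I₀ · cos²(81°) = 0.02435 I₀.
Ratio = 0.02435 / 0.1298 = 0.1876.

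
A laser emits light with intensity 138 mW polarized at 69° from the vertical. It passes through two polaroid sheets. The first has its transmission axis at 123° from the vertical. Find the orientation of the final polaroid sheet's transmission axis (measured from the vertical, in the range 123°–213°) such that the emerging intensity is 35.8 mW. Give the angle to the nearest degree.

By Malus's law, I₁ = I₀ cos²(123° − 69°) = I₀ cos²(54°) = 0.3455 I₀.
Target fraction: 35.8 / 138 mW = 0.2594 of I₀.
Need I₂/I₀ = 0.2594, so cos²(θ − 123°) = 0.2594 / 0.3455 = 0.7509.
θ − 123° = arccos(√0.7509) = 29.9°, giving θ ≈ 123 + 29.9 = 152.9°.

θ ≈ 153°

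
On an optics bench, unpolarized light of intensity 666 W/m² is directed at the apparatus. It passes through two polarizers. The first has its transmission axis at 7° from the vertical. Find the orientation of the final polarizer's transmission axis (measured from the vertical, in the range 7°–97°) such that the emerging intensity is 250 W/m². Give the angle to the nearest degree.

Unpolarized light through the first polarizer → I₁ = ½ I₀, now polarized at 7°.
Target fraction: 250 / 666 W/m² = 0.3754 of I₀.
Need I₂/I₀ = 0.3754, so cos²(θ − 7°) = 0.3754 / 0.5 = 0.7508.
θ − 7° = arccos(√0.7508) = 30.0°, giving θ ≈ 7 + 30.0 = 37.0°.

θ ≈ 37°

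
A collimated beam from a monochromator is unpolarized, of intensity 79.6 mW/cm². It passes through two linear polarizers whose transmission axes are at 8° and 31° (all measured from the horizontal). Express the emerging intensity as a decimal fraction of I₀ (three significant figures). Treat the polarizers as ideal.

Unpolarized light through the first polarizer → I₁ = 79.6 mW/cm²/2 = 39.8 mW/cm², polarized at 8°.
I₂ = I₁ · cos²(23°) = 39.8 · 0.8473 = 33.72 mW/cm².
Transmitted fraction = 0.4237.

I/I₀ ≈ 0.424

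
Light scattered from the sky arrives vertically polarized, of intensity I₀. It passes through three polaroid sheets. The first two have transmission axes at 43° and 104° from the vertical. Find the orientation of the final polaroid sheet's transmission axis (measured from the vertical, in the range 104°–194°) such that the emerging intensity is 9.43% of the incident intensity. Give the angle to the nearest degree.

θ ≈ 134°

I₁ = I₀ cos²(43° − 0°) = I₀ cos²(43°) = 0.5349 I₀.
I₂ = I₁ cos²(104° − 43°) = 0.5349 I₀ · cos²(61°) = 0.1257 I₀.
Need I₃/I₀ = 0.0943, so cos²(θ − 104°) = 0.0943 / 0.1257 = 0.7501.
θ − 104° = arccos(√0.7501) = 30.0°, giving θ ≈ 104 + 30.0 = 134.0°.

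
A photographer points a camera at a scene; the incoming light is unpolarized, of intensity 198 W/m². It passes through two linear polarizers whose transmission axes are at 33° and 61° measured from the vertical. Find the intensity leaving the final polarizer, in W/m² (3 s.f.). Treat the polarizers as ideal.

I ≈ 77.2 W/m²

Unpolarized light through the first polarizer → I₁ = 198 W/m²/2 = 99 W/m², polarized at 33°.
I₂ = I₁ · cos²(28°) = 99 · 0.7796 = 77.18 W/m².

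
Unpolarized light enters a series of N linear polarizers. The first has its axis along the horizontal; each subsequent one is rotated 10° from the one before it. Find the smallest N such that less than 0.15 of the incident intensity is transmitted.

First polarizer halves the unpolarized light: factor 1/2.
Each further stage multiplies by cos²(10°) = 0.9698.
After N polarizers: T = 0.5·0.9698^(N−1). Require T < 0.15 ⇒ N−1 > ln(0.15/0.5)/ln(0.9698) = 39.32, so N−1 ≥ 40 and N = 41.
Check: N=41 gives T = 0.1469 < 0.15; N=40 gives T = 0.1515.

N = 41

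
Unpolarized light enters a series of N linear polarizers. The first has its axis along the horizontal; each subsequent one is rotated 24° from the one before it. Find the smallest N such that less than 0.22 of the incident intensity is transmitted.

N = 6

First polarizer halves the unpolarized light: factor 1/2.
Each further stage multiplies by cos²(24°) = 0.8346.
After N polarizers: T = 0.5·0.8346^(N−1). Require T < 0.22 ⇒ N−1 > ln(0.22/0.5)/ln(0.8346) = 4.54, so N−1 ≥ 5 and N = 6.
Check: N=6 gives T = 0.2024 < 0.22; N=5 gives T = 0.2426.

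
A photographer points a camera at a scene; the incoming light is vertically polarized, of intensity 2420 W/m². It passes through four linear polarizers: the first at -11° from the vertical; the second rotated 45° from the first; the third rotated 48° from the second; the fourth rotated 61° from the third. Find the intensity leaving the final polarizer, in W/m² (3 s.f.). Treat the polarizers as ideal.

I₁ = 2420 W/m² · cos²(11°) = 2332 W/m².
I₂ = I₁ · cos²(45°) = 2332 · 0.5 = 1166 W/m².
I₃ = I₂ · cos²(48°) = 1166 · 0.4477 = 522 W/m².
I₄ = I₃ · cos²(61°) = 522 · 0.235 = 122.7 W/m².

I ≈ 123 W/m²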